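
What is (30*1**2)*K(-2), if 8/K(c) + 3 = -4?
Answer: -240/7 ≈ -34.286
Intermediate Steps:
K(c) = -8/7 (K(c) = 8/(-3 - 4) = 8/(-7) = 8*(-1/7) = -8/7)
(30*1**2)*K(-2) = (30*1**2)*(-8/7) = (30*1)*(-8/7) = 30*(-8/7) = -240/7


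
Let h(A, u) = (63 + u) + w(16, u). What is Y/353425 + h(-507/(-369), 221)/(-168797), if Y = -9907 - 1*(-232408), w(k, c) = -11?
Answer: 37461016272/59657079725 ≈ 0.62794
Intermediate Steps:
h(A, u) = 52 + u (h(A, u) = (63 + u) - 11 = 52 + u)
Y = 222501 (Y = -9907 + 232408 = 222501)
Y/353425 + h(-507/(-369), 221)/(-168797) = 222501/353425 + (52 + 221)/(-168797) = 222501*(1/353425) + 273*(-1/168797) = 222501/353425 - 273/168797 = 37461016272/59657079725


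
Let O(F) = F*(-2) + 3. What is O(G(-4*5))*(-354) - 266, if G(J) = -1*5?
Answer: -4868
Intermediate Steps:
G(J) = -5
O(F) = 3 - 2*F (O(F) = -2*F + 3 = 3 - 2*F)
O(G(-4*5))*(-354) - 266 = (3 - 2*(-5))*(-354) - 266 = (3 + 10)*(-354) - 266 = 13*(-354) - 266 = -4602 - 266 = -4868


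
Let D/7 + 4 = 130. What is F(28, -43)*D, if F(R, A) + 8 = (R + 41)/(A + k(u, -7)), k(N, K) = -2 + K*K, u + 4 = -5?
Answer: 16317/2 ≈ 8158.5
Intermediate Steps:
u = -9 (u = -4 - 5 = -9)
k(N, K) = -2 + K²
F(R, A) = -8 + (41 + R)/(47 + A) (F(R, A) = -8 + (R + 41)/(A + (-2 + (-7)²)) = -8 + (41 + R)/(A + (-2 + 49)) = -8 + (41 + R)/(A + 47) = -8 + (41 + R)/(47 + A))
D = 882 (D = -28 + 7*130 = -28 + 910 = 882)
F(28, -43)*D = ((-335 + 28 - 8*(-43))/(47 - 43))*882 = ((-335 + 28 + 344)/4)*882 = ((¼)*37)*882 = (37/4)*882 = 16317/2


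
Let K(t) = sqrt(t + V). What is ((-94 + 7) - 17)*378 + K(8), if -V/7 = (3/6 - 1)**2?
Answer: -78619/2 ≈ -39310.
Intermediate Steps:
V = -7/4 (V = -7*(3/6 - 1)**2 = -7*(3*(1/6) - 1)**2 = -7*(1/2 - 1)**2 = -7*(-1/2)**2 = -7*1/4 = -7/4 ≈ -1.7500)
K(t) = sqrt(-7/4 + t) (K(t) = sqrt(t - 7/4) = sqrt(-7/4 + t))
((-94 + 7) - 17)*378 + K(8) = ((-94 + 7) - 17)*378 + sqrt(-7 + 4*8)/2 = (-87 - 17)*378 + sqrt(-7 + 32)/2 = -104*378 + sqrt(25)/2 = -39312 + (1/2)*5 = -39312 + 5/2 = -78619/2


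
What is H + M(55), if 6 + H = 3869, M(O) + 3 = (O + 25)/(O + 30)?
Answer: 65636/17 ≈ 3860.9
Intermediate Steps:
M(O) = -3 + (25 + O)/(30 + O) (M(O) = -3 + (O + 25)/(O + 30) = -3 + (25 + O)/(30 + O))
H = 3863 (H = -6 + 3869 = 3863)
H + M(55) = 3863 + (-65 - 2*55)/(30 + 55) = 3863 + (-65 - 110)/85 = 3863 + (1/85)*(-175) = 3863 - 35/17 = 65636/17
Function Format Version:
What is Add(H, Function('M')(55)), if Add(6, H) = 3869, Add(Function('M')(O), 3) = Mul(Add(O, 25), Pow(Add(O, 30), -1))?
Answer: Rational(65636, 17) ≈ 3860.9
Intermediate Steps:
Function('M')(O) = Add(-3, Mul(Pow(Add(30, O), -1), Add(25, O))) (Function('M')(O) = Add(-3, Mul(Add(O, 25), Pow(Add(O, 30), -1))) = Add(-3, Mul(Add(25, O), Pow(Add(30, O), -1))) = Add(-3, Mul(Pow(Add(30, O), -1), Add(25, O))))
H = 3863 (H = Add(-6, 3869) = 3863)
Add(H, Function('M')(55)) = Add(3863, Mul(Pow(Add(30, 55), -1), Add(-65, Mul(-2, 55)))) = Add(3863, Mul(Pow(85, -1), Add(-65, -110))) = Add(3863, Mul(Rational(1, 85), -175)) = Add(3863, Rational(-35, 17)) = Rational(65636, 17)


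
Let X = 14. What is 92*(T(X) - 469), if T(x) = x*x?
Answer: -25116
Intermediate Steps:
T(x) = x**2
92*(T(X) - 469) = 92*(14**2 - 469) = 92*(196 - 469) = 92*(-273) = -25116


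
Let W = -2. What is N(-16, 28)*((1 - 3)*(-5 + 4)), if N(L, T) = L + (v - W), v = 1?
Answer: -26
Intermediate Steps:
N(L, T) = 3 + L (N(L, T) = L + (1 - 1*(-2)) = L + (1 + 2) = L + 3 = 3 + L)
N(-16, 28)*((1 - 3)*(-5 + 4)) = (3 - 16)*((1 - 3)*(-5 + 4)) = -(-26)*(-1) = -13*2 = -26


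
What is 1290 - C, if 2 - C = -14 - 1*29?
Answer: 1245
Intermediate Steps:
C = 45 (C = 2 - (-14 - 1*29) = 2 - (-14 - 29) = 2 - 1*(-43) = 2 + 43 = 45)
1290 - C = 1290 - 1*45 = 1290 - 45 = 1245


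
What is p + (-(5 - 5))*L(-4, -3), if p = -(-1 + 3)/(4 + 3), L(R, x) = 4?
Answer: -2/7 ≈ -0.28571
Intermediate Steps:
p = -2/7 ≈ -0.28571
p + (-(5 - 5))*L(-4, -3) = -2/7 - (5 - 5)*4 = -2/7 - 1*0*4 = -2/7 + 0*4 = -2/7 + 0 = -2/7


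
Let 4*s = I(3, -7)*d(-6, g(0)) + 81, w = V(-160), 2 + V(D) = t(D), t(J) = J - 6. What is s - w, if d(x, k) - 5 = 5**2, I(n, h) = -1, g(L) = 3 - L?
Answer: 723/4 ≈ 180.75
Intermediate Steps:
t(J) = -6 + J
V(D) = -8 + D (V(D) = -2 + (-6 + D) = -8 + D)
d(x, k) = 30 (d(x, k) = 5 + 5**2 = 5 + 25 = 30)
w = -168 (w = -8 - 160 = -168)
s = 51/4 (s = (-1*30 + 81)/4 = (-30 + 81)/4 = (1/4)*51 = 51/4 ≈ 12.750)
s - w = 51/4 - 1*(-168) = 51/4 + 168 = 723/4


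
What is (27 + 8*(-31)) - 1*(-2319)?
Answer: 2098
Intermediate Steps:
(27 + 8*(-31)) - 1*(-2319) = (27 - 248) + 2319 = -221 + 2319 = 2098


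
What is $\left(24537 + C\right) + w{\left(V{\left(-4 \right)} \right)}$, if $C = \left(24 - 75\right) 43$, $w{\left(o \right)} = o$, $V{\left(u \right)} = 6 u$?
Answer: $22320$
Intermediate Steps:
$C = -2193$ ($C = \left(-51\right) 43 = -2193$)
$\left(24537 + C\right) + w{\left(V{\left(-4 \right)} \right)} = \left(24537 - 2193\right) + 6 \left(-4\right) = 22344 - 24 = 22320$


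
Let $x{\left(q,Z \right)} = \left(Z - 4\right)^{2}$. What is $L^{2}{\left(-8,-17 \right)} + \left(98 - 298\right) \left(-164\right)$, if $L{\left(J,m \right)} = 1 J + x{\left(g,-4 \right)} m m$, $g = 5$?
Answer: $341838944$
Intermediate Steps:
$x{\left(q,Z \right)} = \left(-4 + Z\right)^{2}$
$L{\left(J,m \right)} = J + 64 m^{2}$ ($L{\left(J,m \right)} = 1 J + \left(-4 - 4\right)^{2} m m = J + \left(-8\right)^{2} m m = J + 64 m m = J + 64 m^{2}$)
$L^{2}{\left(-8,-17 \right)} + \left(98 - 298\right) \left(-164\right) = \left(-8 + 64 \left(-17\right)^{2}\right)^{2} + \left(98 - 298\right) \left(-164\right) = \left(-8 + 64 \cdot 289\right)^{2} - -32800 = \left(-8 + 18496\right)^{2} + 32800 = 18488^{2} + 32800 = 341806144 + 32800 = 341838944$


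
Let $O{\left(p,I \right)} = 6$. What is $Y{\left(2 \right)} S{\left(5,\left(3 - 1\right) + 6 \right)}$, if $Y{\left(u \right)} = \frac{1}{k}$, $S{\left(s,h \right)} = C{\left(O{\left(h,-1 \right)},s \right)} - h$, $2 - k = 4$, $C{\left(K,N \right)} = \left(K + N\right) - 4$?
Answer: $\frac{1}{2} \approx 0.5$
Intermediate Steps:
$C{\left(K,N \right)} = -4 + K + N$
$k = -2$ ($k = 2 - 4 = -2$)
$S{\left(s,h \right)} = 2 + s - h$ ($S{\left(s,h \right)} = \left(-4 + 6 + s\right) - h = \left(2 + s\right) - h = 2 + s - h$)
$Y{\left(u \right)} = - \frac{1}{2}$ ($Y{\left(u \right)} = \frac{1}{-2} = - \frac{1}{2}$)
$Y{\left(2 \right)} S{\left(5,\left(3 - 1\right) + 6 \right)} = - \frac{2 + 5 - \left(\left(3 - 1\right) + 6\right)}{2} = - \frac{2 + 5 - \left(2 + 6\right)}{2} = - \frac{2 + 5 - 8}{2} = \left(- \frac{1}{2}\right) \left(-1\right) = \frac{1}{2}$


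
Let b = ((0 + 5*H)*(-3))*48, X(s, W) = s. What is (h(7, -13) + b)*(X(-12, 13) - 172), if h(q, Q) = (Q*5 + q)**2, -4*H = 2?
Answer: -685216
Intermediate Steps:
H = -1/2 (H = -1/4*2 = -1/2 ≈ -0.50000)
h(q, Q) = (q + 5*Q)**2 (h(q, Q) = (5*Q + q)**2 = (q + 5*Q)**2)
b = 360 (b = ((0 + 5*(-1/2))*(-3))*48 = ((0 - 5/2)*(-3))*48 = -5/2*(-3)*48 = (15/2)*48 = 360)
(h(7, -13) + b)*(X(-12, 13) - 172) = ((7 + 5*(-13))**2 + 360)*(-12 - 172) = ((7 - 65)**2 + 360)*(-184) = ((-58)**2 + 360)*(-184) = (3364 + 360)*(-184) = 3724*(-184) = -685216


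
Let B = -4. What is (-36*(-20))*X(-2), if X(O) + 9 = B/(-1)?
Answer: -3600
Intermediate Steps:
X(O) = -5 (X(O) = -9 - 4/(-1) = -9 - 4*(-1) = -9 + 4 = -5)
(-36*(-20))*X(-2) = -36*(-20)*(-5) = 720*(-5) = -3600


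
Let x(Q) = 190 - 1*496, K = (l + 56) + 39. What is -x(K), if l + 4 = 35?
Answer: 306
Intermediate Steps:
l = 31 (l = -4 + 35 = 31)
K = 126 (K = (31 + 56) + 39 = 87 + 39 = 126)
x(Q) = -306 (x(Q) = 190 - 496 = -306)
-x(K) = -1*(-306) = 306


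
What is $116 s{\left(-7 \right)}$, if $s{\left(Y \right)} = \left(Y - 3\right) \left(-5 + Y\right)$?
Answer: $13920$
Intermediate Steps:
$s{\left(Y \right)} = \left(-5 + Y\right) \left(-3 + Y\right)$ ($s{\left(Y \right)} = \left(-3 + Y\right) \left(-5 + Y\right) = \left(-5 + Y\right) \left(-3 + Y\right)$)
$116 s{\left(-7 \right)} = 116 \left(15 + \left(-7\right)^{2} - -56\right) = 116 \left(15 + 49 + 56\right) = 116 \cdot 120 = 13920$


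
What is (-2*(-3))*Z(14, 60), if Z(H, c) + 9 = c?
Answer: 306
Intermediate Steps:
Z(H, c) = -9 + c
(-2*(-3))*Z(14, 60) = (-2*(-3))*(-9 + 60) = 6*51 = 306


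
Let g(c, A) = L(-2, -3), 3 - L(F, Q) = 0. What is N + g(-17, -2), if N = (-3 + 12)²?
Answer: 84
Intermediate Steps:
L(F, Q) = 3 (L(F, Q) = 3 - 1*0 = 3 + 0 = 3)
g(c, A) = 3
N = 81 (N = 9² = 81)
N + g(-17, -2) = 81 + 3 = 84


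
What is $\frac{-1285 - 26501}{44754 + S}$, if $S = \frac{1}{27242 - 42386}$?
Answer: $- \frac{420791184}{677754575} \approx -0.62086$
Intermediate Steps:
$S = - \frac{1}{15144}$ ($S = \frac{1}{-15144} = - \frac{1}{15144} \approx -6.6033 \cdot 10^{-5}$)
$\frac{-1285 - 26501}{44754 + S} = \frac{-1285 - 26501}{44754 - \frac{1}{15144}} = - \frac{27786}{\frac{677754575}{15144}} = \left(-27786\right) \frac{15144}{677754575} = - \frac{420791184}{677754575}$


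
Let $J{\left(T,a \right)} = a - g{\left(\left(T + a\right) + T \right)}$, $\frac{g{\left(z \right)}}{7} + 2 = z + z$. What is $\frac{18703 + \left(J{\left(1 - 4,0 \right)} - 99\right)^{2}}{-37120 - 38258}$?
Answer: $- \frac{9352}{37689} \approx -0.24814$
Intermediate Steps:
$g{\left(z \right)} = -14 + 14 z$ ($g{\left(z \right)} = -14 + 7 \left(z + z\right) = -14 + 7 \cdot 2 z = -14 + 14 z$)
$J{\left(T,a \right)} = 14 - 28 T - 13 a$ ($J{\left(T,a \right)} = a - \left(-14 + 14 \left(\left(T + a\right) + T\right)\right) = a - \left(-14 + 14 \left(a + 2 T\right)\right) = a - \left(-14 + \left(14 a + 28 T\right)\right) = a - \left(-14 + 14 a + 28 T\right) = 14 - 28 T - 13 a$)
$\frac{18703 + \left(J{\left(1 - 4,0 \right)} - 99\right)^{2}}{-37120 - 38258} = \frac{18703 + \left(\left(14 - 28 \left(1 - 4\right) - 0\right) - 99\right)^{2}}{-37120 - 38258} = \frac{18703 + \left(\left(14 - 28 \left(1 - 4\right) + 0\right) - 99\right)^{2}}{-75378} = \left(18703 + \left(\left(14 - -84 + 0\right) - 99\right)^{2}\right) \left(- \frac{1}{75378}\right) = \left(18703 + \left(\left(14 + 84 + 0\right) - 99\right)^{2}\right) \left(- \frac{1}{75378}\right) = \left(18703 + \left(98 - 99\right)^{2}\right) \left(- \frac{1}{75378}\right) = \left(18703 + \left(-1\right)^{2}\right) \left(- \frac{1}{75378}\right) = \left(18703 + 1\right) \left(- \frac{1}{75378}\right) = 18704 \left(- \frac{1}{75378}\right) = - \frac{9352}{37689}$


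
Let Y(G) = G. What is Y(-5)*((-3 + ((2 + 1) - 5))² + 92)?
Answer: -585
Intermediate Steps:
Y(-5)*((-3 + ((2 + 1) - 5))² + 92) = -5*((-3 + ((2 + 1) - 5))² + 92) = -5*((-3 + (3 - 5))² + 92) = -5*((-3 - 2)² + 92) = -5*((-5)² + 92) = -5*(25 + 92) = -5*117 = -585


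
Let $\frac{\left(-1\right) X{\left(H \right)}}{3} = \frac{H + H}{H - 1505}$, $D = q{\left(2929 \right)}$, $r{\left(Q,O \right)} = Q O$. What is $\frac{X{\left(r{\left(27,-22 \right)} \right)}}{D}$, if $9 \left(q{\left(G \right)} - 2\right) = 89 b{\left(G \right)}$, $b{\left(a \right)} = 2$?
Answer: $- \frac{8019}{102851} \approx -0.077967$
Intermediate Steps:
$r{\left(Q,O \right)} = O Q$
$q{\left(G \right)} = \frac{196}{9}$ ($q{\left(G \right)} = 2 + \frac{89 \cdot 2}{9} = 2 + \frac{1}{9} \cdot 178 = 2 + \frac{178}{9} = \frac{196}{9}$)
$D = \frac{196}{9} \approx 21.778$
$X{\left(H \right)} = - \frac{6 H}{-1505 + H}$ ($X{\left(H \right)} = - 3 \frac{H + H}{H - 1505} = - 3 \frac{2 H}{-1505 + H} = - \frac{6 H}{-1505 + H}$)
$\frac{X{\left(r{\left(27,-22 \right)} \right)}}{D} = \frac{\left(-6\right) \left(\left(-22\right) 27\right) \frac{1}{-1505 - 594}}{\frac{196}{9}} = \left(-6\right) \left(-594\right) \frac{1}{-1505 - 594} \cdot \frac{9}{196} = \left(-6\right) \left(-594\right) \frac{1}{-2099} \cdot \frac{9}{196} = \left(-6\right) \left(-594\right) \left(- \frac{1}{2099}\right) \frac{9}{196} = \left(- \frac{3564}{2099}\right) \frac{9}{196} = - \frac{8019}{102851}$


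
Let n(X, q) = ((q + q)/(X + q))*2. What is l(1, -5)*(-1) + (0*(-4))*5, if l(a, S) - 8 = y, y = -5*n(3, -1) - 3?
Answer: -15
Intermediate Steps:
n(X, q) = 4*q/(X + q) (n(X, q) = ((2*q)/(X + q))*2 = (2*q/(X + q))*2 = 4*q/(X + q))
y = 7 (y = -20*(-1)/(3 - 1) - 3 = -20*(-1)/2 - 3 = -5*(-2) - 3 = 10 - 3 = 7)
l(a, S) = 15 (l(a, S) = 8 + 7 = 15)
l(1, -5)*(-1) + (0*(-4))*5 = 15*(-1) + (0*(-4))*5 = -15 + 0*5 = -15 + 0 = -15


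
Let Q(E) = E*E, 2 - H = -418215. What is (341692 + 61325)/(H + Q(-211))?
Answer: 134339/154246 ≈ 0.87094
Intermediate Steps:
H = 418217 (H = 2 - 1*(-418215) = 2 + 418215 = 418217)
Q(E) = E²
(341692 + 61325)/(H + Q(-211)) = (341692 + 61325)/(418217 + (-211)²) = 403017/(418217 + 44521) = 403017/462738 = 403017*(1/462738) = 134339/154246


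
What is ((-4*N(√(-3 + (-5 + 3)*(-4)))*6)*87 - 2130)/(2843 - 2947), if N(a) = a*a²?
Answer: 1065/52 + 1305*√5/13 ≈ 244.95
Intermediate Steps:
N(a) = a³
((-4*N(√(-3 + (-5 + 3)*(-4)))*6)*87 - 2130)/(2843 - 2947) = ((-4*(-3 + (-5 + 3)*(-4))^(3/2)*6)*87 - 2130)/(2843 - 2947) = ((-4*(-3 - 2*(-4))^(3/2)*6)*87 - 2130)/(-104) = ((-4*(-3 + 8)^(3/2)*6)*87 - 2130)*(-1/104) = ((-4*5*√5*6)*87 - 2130)*(-1/104) = ((-20*√5*6)*87 - 2130)*(-1/104) = (-120*√5*87 - 2130)*(-1/104) = (-10440*√5 - 2130)*(-1/104) = (-2130 - 10440*√5)*(-1/104) = 1065/52 + 1305*√5/13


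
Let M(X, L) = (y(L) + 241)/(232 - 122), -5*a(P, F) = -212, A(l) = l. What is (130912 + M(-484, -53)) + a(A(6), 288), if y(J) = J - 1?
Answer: 1309561/10 ≈ 1.3096e+5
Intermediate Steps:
y(J) = -1 + J
a(P, F) = 212/5 (a(P, F) = -1/5*(-212) = 212/5)
M(X, L) = 24/11 + L/110 (M(X, L) = ((-1 + L) + 241)/(232 - 122) = (240 + L)/110 = (240 + L)*(1/110) = 24/11 + L/110)
(130912 + M(-484, -53)) + a(A(6), 288) = (130912 + (24/11 + (1/110)*(-53))) + 212/5 = (130912 + (24/11 - 53/110)) + 212/5 = (130912 + 17/10) + 212/5 = 1309137/10 + 212/5 = 1309561/10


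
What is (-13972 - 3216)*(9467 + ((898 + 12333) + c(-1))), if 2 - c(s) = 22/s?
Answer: -390545736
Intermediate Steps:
c(s) = 2 - 22/s
(-13972 - 3216)*(9467 + ((898 + 12333) + c(-1))) = (-13972 - 3216)*(9467 + ((898 + 12333) + (2 - 22/(-1)))) = -17188*(9467 + (13231 + (2 - 22*(-1)))) = -17188*(9467 + (13231 + (2 + 22))) = -17188*(9467 + (13231 + 24)) = -17188*(9467 + 13255) = -17188*22722 = -390545736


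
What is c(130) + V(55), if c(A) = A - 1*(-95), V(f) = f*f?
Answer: 3250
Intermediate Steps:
V(f) = f²
c(A) = 95 + A (c(A) = A + 95 = 95 + A)
c(130) + V(55) = (95 + 130) + 55² = 225 + 3025 = 3250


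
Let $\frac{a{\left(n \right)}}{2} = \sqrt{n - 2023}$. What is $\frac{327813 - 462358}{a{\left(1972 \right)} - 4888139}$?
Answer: $\frac{131534932351}{4778780576705} + \frac{53818 i \sqrt{51}}{4778780576705} \approx 0.027525 + 8.0426 \cdot 10^{-8} i$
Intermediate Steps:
$a{\left(n \right)} = 2 \sqrt{-2023 + n}$ ($a{\left(n \right)} = 2 \sqrt{n - 2023} = 2 \sqrt{-2023 + n}$)
$\frac{327813 - 462358}{a{\left(1972 \right)} - 4888139} = \frac{327813 - 462358}{2 \sqrt{-2023 + 1972} - 4888139} = - \frac{134545}{2 \sqrt{-51} - 4888139} = - \frac{134545}{2 i \sqrt{51} - 4888139} = - \frac{134545}{-4888139 + 2 i \sqrt{51}}$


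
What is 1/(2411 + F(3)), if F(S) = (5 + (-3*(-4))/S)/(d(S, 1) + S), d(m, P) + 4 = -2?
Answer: 1/2408 ≈ 0.00041528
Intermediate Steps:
d(m, P) = -6 (d(m, P) = -4 - 2 = -6)
F(S) = (5 + 12/S)/(-6 + S) (F(S) = (5 + (-3*(-4))/S)/(-6 + S) = (5 + 12/S)/(-6 + S))
1/(2411 + F(3)) = 1/(2411 + (12 + 5*3)/(3*(-6 + 3))) = 1/(2411 + (⅓)*(12 + 15)/(-3)) = 1/(2411 + (⅓)*(-⅓)*27) = 1/(2411 - 3) = 1/2408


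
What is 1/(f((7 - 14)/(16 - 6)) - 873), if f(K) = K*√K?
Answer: -873000/762129343 + 70*I*√70/762129343 ≈ -0.0011455 + 7.6845e-7*I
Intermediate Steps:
f(K) = K^(3/2)
1/(f((7 - 14)/(16 - 6)) - 873) = 1/(((7 - 14)/(16 - 6))^(3/2) - 873) = 1/((-7/10)^(3/2) - 873) = 1/(-7*I*√70/100 - 873) = 1/(-873 - 7*I*√70/100)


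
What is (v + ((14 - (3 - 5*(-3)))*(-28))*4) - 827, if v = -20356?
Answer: -20735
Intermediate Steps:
(v + ((14 - (3 - 5*(-3)))*(-28))*4) - 827 = (-20356 + ((14 - (3 - 5*(-3)))*(-28))*4) - 827 = (-20356 + ((14 - (3 + 15))*(-28))*4) - 827 = (-20356 + ((14 - 1*18)*(-28))*4) - 827 = (-20356 + ((14 - 18)*(-28))*4) - 827 = (-20356 - 4*(-28)*4) - 827 = (-20356 + 112*4) - 827 = (-20356 + 448) - 827 = -19908 - 827 = -20735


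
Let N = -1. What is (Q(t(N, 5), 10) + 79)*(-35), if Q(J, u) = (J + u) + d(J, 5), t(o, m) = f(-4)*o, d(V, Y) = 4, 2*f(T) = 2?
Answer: -3220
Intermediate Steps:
f(T) = 1 (f(T) = (1/2)*2 = 1)
t(o, m) = o (t(o, m) = 1*o = o)
Q(J, u) = 4 + J + u (Q(J, u) = (J + u) + 4 = 4 + J + u)
(Q(t(N, 5), 10) + 79)*(-35) = ((4 - 1 + 10) + 79)*(-35) = (13 + 79)*(-35) = 92*(-35) = -3220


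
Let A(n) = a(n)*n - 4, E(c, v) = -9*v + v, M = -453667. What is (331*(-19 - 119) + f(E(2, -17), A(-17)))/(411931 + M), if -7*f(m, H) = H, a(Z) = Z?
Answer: 106677/97384 ≈ 1.0954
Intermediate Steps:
E(c, v) = -8*v
A(n) = -4 + n² (A(n) = n*n - 4 = n² - 4 = -4 + n²)
f(m, H) = -H/7
(331*(-19 - 119) + f(E(2, -17), A(-17)))/(411931 + M) = (331*(-19 - 119) - (-4 + (-17)²)/7)/(411931 - 453667) = (331*(-138) - (-4 + 289)/7)/(-41736) = (-45678 - ⅐*285)*(-1/41736) = (-45678 - 285/7)*(-1/41736) = -320031/7*(-1/41736) = 106677/97384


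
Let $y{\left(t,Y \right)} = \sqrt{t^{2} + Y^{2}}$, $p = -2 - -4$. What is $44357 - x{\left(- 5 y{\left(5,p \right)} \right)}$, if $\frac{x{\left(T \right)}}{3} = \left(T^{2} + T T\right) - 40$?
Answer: $40127$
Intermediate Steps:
$p = 2$ ($p = -2 + 4 = 2$)
$y{\left(t,Y \right)} = \sqrt{Y^{2} + t^{2}}$
$x{\left(T \right)} = -120 + 6 T^{2}$ ($x{\left(T \right)} = 3 \left(\left(T^{2} + T T\right) - 40\right) = 3 \left(\left(T^{2} + T^{2}\right) - 40\right) = 3 \left(2 T^{2} - 40\right) = 3 \left(-40 + 2 T^{2}\right) = -120 + 6 T^{2}$)
$44357 - x{\left(- 5 y{\left(5,p \right)} \right)} = 44357 - \left(-120 + 6 \left(- 5 \sqrt{2^{2} + 5^{2}}\right)^{2}\right) = 44357 - \left(-120 + 6 \left(- 5 \sqrt{4 + 25}\right)^{2}\right) = 44357 - \left(-120 + 6 \left(- 5 \sqrt{29}\right)^{2}\right) = 44357 - \left(-120 + 6 \cdot 725\right) = 44357 - \left(-120 + 4350\right) = 44357 - 4230 = 40127$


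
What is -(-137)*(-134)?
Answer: -18358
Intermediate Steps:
-(-137)*(-134) = -137*134 = -18358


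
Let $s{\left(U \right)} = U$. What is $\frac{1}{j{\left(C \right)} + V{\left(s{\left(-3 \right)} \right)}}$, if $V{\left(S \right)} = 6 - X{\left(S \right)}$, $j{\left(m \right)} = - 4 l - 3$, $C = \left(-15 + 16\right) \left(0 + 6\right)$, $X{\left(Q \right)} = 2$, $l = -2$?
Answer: $\frac{1}{9} \approx 0.11111$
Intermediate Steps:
$C = 6$ ($C = 1 \cdot 6 = 6$)
$j{\left(m \right)} = 5$ ($j{\left(m \right)} = \left(-4\right) \left(-2\right) - 3 = 8 - 3 = 5$)
$V{\left(S \right)} = 4$ ($V{\left(S \right)} = 6 - 2 = 4$)
$\frac{1}{j{\left(C \right)} + V{\left(s{\left(-3 \right)} \right)}} = \frac{1}{5 + 4} = \frac{1}{9}$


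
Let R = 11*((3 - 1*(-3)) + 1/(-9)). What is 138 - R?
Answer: 659/9 ≈ 73.222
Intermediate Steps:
R = 583/9 (R = 11*((3 + 3) + 1*(-1/9)) = 11*(6 - 1/9) = 11*(53/9) = 583/9 ≈ 64.778)
138 - R = 138 - 1*583/9 = 138 - 583/9 = 659/9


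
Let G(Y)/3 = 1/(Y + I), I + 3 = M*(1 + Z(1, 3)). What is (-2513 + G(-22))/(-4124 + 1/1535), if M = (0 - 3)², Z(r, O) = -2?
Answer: 131158075/215231526 ≈ 0.60938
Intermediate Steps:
M = 9 (M = (-3)² = 9)
I = -12 (I = -3 + 9*(1 - 2) = -3 + 9*(-1) = -3 - 9 = -12)
G(Y) = 3/(-12 + Y) (G(Y) = 3/(Y - 12) = 3/(-12 + Y))
(-2513 + G(-22))/(-4124 + 1/1535) = (-2513 + 3/(-12 - 22))/(-4124 + 1/1535) = (-2513 + 3/(-34))/(-4124 + 1/1535) = (-2513 + 3*(-1/34))/(-6330339/1535) = (-2513 - 3/34)*(-1535/6330339) = -85445/34*(-1535/6330339) = 131158075/215231526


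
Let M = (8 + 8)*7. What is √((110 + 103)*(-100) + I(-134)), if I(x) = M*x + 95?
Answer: I*√36213 ≈ 190.3*I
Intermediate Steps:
M = 112 (M = 16*7 = 112)
I(x) = 95 + 112*x (I(x) = 112*x + 95 = 95 + 112*x)
√((110 + 103)*(-100) + I(-134)) = √((110 + 103)*(-100) + (95 + 112*(-134))) = √(213*(-100) + (95 - 15008)) = √(-21300 - 14913) = √(-36213) = I*√36213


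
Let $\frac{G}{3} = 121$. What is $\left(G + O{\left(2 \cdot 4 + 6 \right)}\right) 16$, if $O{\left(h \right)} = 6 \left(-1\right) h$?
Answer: $4464$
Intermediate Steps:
$G = 363$ ($G = 3 \cdot 121 = 363$)
$O{\left(h \right)} = - 6 h$
$\left(G + O{\left(2 \cdot 4 + 6 \right)}\right) 16 = \left(363 - 6 \left(2 \cdot 4 + 6\right)\right) 16 = \left(363 - 6 \left(8 + 6\right)\right) 16 = \left(363 - 84\right) 16 = 279 \cdot 16 = 4464$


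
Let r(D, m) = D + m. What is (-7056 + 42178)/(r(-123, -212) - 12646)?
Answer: -35122/12981 ≈ -2.7056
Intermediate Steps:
(-7056 + 42178)/(r(-123, -212) - 12646) = (-7056 + 42178)/((-123 - 212) - 12646) = 35122/(-335 - 12646) = 35122/(-12981) = 35122*(-1/12981) = -35122/12981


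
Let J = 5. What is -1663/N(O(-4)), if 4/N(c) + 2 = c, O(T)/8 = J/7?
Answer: -21619/14 ≈ -1544.2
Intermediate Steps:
O(T) = 40/7 (O(T) = 8*(5/7) = 40/7)
N(c) = 4/(-2 + c)
-1663/N(O(-4)) = -1663/(4/(-2 + 40/7)) = -1663/(4/(26/7)) = -1663/(4*(7/26)) = -1663/14/13 = -1663*13/14 = -21619/14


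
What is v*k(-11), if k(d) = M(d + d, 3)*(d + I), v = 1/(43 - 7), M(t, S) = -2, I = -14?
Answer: 25/18 ≈ 1.3889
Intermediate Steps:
v = 1/36 ≈ 0.027778
k(d) = 28 - 2*d (k(d) = -2*(d - 14) = -2*(-14 + d) = 28 - 2*d)
v*k(-11) = (28 - 2*(-11))/36 = (28 + 22)/36 = (1/36)*50 = 25/18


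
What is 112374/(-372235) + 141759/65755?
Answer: 9075701799/4895262485 ≈ 1.8540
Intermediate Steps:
112374/(-372235) + 141759/65755 = 112374*(-1/372235) + 141759*(1/65755) = -112374/372235 + 141759/65755 = 9075701799/4895262485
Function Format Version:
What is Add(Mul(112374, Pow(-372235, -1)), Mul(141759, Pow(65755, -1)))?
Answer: Rational(9075701799, 4895262485) ≈ 1.8540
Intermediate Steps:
Add(Mul(112374, Pow(-372235, -1)), Mul(141759, Pow(65755, -1))) = Add(Mul(112374, Rational(-1, 372235)), Mul(141759, Rational(1, 65755))) = Add(Rational(-112374, 372235), Rational(141759, 65755)) = Rational(9075701799, 4895262485)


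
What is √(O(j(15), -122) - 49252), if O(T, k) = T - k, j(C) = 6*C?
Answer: 4*I*√3065 ≈ 221.45*I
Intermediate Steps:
√(O(j(15), -122) - 49252) = √((6*15 - 1*(-122)) - 49252) = √((90 + 122) - 49252) = √(212 - 49252) = √(-49040) = 4*I*√3065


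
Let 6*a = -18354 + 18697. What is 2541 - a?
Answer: 14903/6 ≈ 2483.8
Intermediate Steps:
a = 343/6 (a = (-18354 + 18697)/6 = (⅙)*343 = 343/6 ≈ 57.167)
2541 - a = 2541 - 1*343/6 = 2541 - 343/6 = 14903/6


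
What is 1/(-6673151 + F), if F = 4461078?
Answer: -1/2212073 ≈ -4.5206e-7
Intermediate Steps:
1/(-6673151 + F) = 1/(-6673151 + 4461078) = 1/(-2212073) = -1/2212073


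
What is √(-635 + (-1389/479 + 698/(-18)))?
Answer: I*√1397318203/1437 ≈ 26.013*I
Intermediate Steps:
√(-635 + (-1389/479 + 698/(-18))) = √(-635 + (-1389*1/479 + 698*(-1/18))) = √(-635 + (-1389/479 - 349/9)) = √(-635 - 179672/4311) = √(-2917157/4311) = I*√1397318203/1437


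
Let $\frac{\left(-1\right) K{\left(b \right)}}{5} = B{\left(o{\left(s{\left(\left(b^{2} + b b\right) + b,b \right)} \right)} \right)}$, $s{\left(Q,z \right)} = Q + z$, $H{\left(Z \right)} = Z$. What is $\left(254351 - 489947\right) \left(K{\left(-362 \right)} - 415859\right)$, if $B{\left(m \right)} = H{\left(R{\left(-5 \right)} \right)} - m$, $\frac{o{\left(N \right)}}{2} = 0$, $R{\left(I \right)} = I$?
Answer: $97968827064$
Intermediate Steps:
$o{\left(N \right)} = 0$ ($o{\left(N \right)} = 2 \cdot 0 = 0$)
$B{\left(m \right)} = -5 - m$
$K{\left(b \right)} = 25$ ($K{\left(b \right)} = - 5 \left(-5 - 0\right) = - 5 \left(-5 + 0\right) = \left(-5\right) \left(-5\right) = 25$)
$\left(254351 - 489947\right) \left(K{\left(-362 \right)} - 415859\right) = \left(254351 - 489947\right) \left(25 - 415859\right) = \left(-235596\right) \left(-415834\right) = 97968827064$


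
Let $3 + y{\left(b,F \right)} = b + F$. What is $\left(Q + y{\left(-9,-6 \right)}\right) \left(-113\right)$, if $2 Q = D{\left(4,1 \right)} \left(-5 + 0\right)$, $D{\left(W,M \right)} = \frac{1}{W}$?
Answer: $\frac{16837}{8} \approx 2104.6$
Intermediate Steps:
$y{\left(b,F \right)} = -3 + F + b$ ($y{\left(b,F \right)} = -3 + \left(b + F\right) = -3 + \left(F + b\right) = -3 + F + b$)
$Q = - \frac{5}{8}$ ($Q = \frac{\frac{1}{4} \left(-5 + 0\right)}{2} = \frac{\frac{1}{4} \left(-5\right)}{2} = \frac{1}{2} \left(- \frac{5}{4}\right) = - \frac{5}{8} \approx -0.625$)
$\left(Q + y{\left(-9,-6 \right)}\right) \left(-113\right) = \left(- \frac{5}{8} - 18\right) \left(-113\right) = \left(- \frac{149}{8}\right) \left(-113\right) = \frac{16837}{8}$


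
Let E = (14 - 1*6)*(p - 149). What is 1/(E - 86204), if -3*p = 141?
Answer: -1/87772 ≈ -1.1393e-5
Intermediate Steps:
p = -47 (p = -⅓*141 = -47)
E = -1568 (E = (14 - 1*6)*(-47 - 149) = (14 - 6)*(-196) = 8*(-196) = -1568)
1/(E - 86204) = 1/(-1568 - 86204) = 1/(-87772) = -1/87772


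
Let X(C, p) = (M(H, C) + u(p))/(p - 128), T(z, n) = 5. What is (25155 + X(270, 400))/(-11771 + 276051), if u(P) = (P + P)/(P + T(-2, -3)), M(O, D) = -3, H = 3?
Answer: 554214877/5822616960 ≈ 0.095183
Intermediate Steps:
u(P) = 2*P/(5 + P) (u(P) = (P + P)/(P + 5) = (2*P)/(5 + P) = 2*P/(5 + P))
X(C, p) = (-3 + 2*p/(5 + p))/(-128 + p) (X(C, p) = (-3 + 2*p/(5 + p))/(p - 128) = (-3 + 2*p/(5 + p))/(-128 + p))
(25155 + X(270, 400))/(-11771 + 276051) = (25155 + (-15 - 1*400)/((-128 + 400)*(5 + 400)))/(-11771 + 276051) = (25155 + (-15 - 400)/(272*405))/264280 = (25155 + (1/272)*(1/405)*(-415))*(1/264280) = (25155 - 83/22032)*(1/264280) = (554214877/22032)*(1/264280) = 554214877/5822616960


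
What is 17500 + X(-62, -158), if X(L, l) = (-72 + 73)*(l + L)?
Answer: 17280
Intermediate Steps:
X(L, l) = L + l (X(L, l) = 1*(L + l) = L + l)
17500 + X(-62, -158) = 17500 + (-62 - 158) = 17500 - 220 = 17280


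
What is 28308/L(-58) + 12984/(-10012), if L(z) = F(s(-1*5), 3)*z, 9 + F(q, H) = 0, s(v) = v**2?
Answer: 11526752/217761 ≈ 52.933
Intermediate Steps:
F(q, H) = -9 (F(q, H) = -9 + 0 = -9)
L(z) = -9*z
28308/L(-58) + 12984/(-10012) = 28308/((-9*(-58))) + 12984/(-10012) = 28308/522 + 12984*(-1/10012) = 28308*(1/522) - 3246/2503 = 4718/87 - 3246/2503 = 11526752/217761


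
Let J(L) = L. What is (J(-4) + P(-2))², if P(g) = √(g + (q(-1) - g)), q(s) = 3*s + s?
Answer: 12 - 16*I ≈ 12.0 - 16.0*I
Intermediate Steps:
q(s) = 4*s
P(g) = 2*I (P(g) = √(g + (4*(-1) - g)) = √(g + (-4 - g)) = √(-4) = 2*I)
(J(-4) + P(-2))² = (-4 + 2*I)²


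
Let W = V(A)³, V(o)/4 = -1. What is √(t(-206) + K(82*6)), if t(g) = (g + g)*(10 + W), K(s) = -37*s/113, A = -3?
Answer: 2*√70506915/113 ≈ 148.62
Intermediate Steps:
V(o) = -4 (V(o) = 4*(-1) = -4)
W = -64 (W = (-4)³ = -64)
K(s) = -37*s/113
t(g) = -108*g (t(g) = (g + g)*(10 - 64) = (2*g)*(-54) = -108*g)
√(t(-206) + K(82*6)) = √(-108*(-206) - 3034*6/113) = √(22248 - 37/113*492) = √(22248 - 18204/113) = √(2495820/113) = 2*√70506915/113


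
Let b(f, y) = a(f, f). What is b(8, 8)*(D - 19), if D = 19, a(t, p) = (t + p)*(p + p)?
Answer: 0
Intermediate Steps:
a(t, p) = 2*p*(p + t) (a(t, p) = (p + t)*(2*p) = 2*p*(p + t))
b(f, y) = 4*f² (b(f, y) = 2*f*(f + f) = 2*f*(2*f) = 4*f²)
b(8, 8)*(D - 19) = (4*8²)*(19 - 19) = (4*64)*0 = 256*0 = 0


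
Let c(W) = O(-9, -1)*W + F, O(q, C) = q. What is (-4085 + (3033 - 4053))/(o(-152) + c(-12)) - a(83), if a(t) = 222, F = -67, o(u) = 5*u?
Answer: -154513/719 ≈ -214.90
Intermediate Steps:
c(W) = -67 - 9*W (c(W) = -9*W - 67 = -67 - 9*W)
(-4085 + (3033 - 4053))/(o(-152) + c(-12)) - a(83) = (-4085 + (3033 - 4053))/(5*(-152) + (-67 - 9*(-12))) - 1*222 = (-4085 - 1020)/(-760 + (-67 + 108)) - 222 = -5105/(-760 + 41) - 222 = -5105/(-719) - 222 = -5105*(-1/719) - 222 = 5105/719 - 222 = -154513/719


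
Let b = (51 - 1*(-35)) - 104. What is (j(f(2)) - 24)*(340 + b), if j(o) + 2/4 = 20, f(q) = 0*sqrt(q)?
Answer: -1449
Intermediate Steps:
f(q) = 0
j(o) = 39/2 (j(o) = -1/2 + 20 = 39/2)
b = -18 (b = (51 + 35) - 104 = 86 - 104 = -18)
(j(f(2)) - 24)*(340 + b) = (39/2 - 24)*(340 - 18) = -9/2*322 = -1449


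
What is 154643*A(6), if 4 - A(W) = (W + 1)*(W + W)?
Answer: -12371440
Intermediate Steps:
A(W) = 4 - 2*W*(1 + W) (A(W) = 4 - (W + 1)*(W + W) = 4 - (1 + W)*2*W = 4 - 2*W*(1 + W))
154643*A(6) = 154643*(4 - 2*6 - 2*6**2) = 154643*(4 - 12 - 2*36) = 154643*(4 - 12 - 72) = 154643*(-80) = -12371440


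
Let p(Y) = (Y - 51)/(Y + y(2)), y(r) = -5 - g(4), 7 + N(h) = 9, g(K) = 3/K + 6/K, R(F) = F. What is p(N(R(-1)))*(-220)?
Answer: -6160/3 ≈ -2053.3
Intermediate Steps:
g(K) = 9/K
N(h) = 2 (N(h) = -7 + 9 = 2)
y(r) = -29/4 (y(r) = -5 - 9/4 = -29/4)
p(Y) = (-51 + Y)/(-29/4 + Y) (p(Y) = (Y - 51)/(Y - 29/4) = (-51 + Y)/(-29/4 + Y))
p(N(R(-1)))*(-220) = (4*(-51 + 2)/(-29 + 4*2))*(-220) = (4*(-49)/(-29 + 8))*(-220) = (4*(-49)/(-21))*(-220) = (4*(-1/21)*(-49))*(-220) = (28/3)*(-220) = -6160/3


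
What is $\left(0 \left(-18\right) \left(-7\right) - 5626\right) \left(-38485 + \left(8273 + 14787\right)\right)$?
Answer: $86781050$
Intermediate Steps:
$\left(0 \left(-18\right) \left(-7\right) - 5626\right) \left(-38485 + \left(8273 + 14787\right)\right) = \left(0 \left(-7\right) - 5626\right) \left(-38485 + 23060\right) = \left(0 - 5626\right) \left(-15425\right) = \left(-5626\right) \left(-15425\right) = 86781050$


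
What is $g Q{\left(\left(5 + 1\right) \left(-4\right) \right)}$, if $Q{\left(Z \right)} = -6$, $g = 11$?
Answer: $-66$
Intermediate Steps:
$g Q{\left(\left(5 + 1\right) \left(-4\right) \right)} = 11 \left(-6\right) = -66$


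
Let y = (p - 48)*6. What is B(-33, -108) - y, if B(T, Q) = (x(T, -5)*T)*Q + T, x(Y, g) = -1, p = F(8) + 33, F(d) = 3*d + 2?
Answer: -3663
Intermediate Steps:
F(d) = 2 + 3*d
p = 59 (p = (2 + 3*8) + 33 = (2 + 24) + 33 = 26 + 33 = 59)
y = 66 (y = (59 - 48)*6 = 11*6 = 66)
B(T, Q) = T - Q*T (B(T, Q) = (-T)*Q + T = -Q*T + T = T - Q*T)
B(-33, -108) - y = -33*(1 - 1*(-108)) - 1*66 = -33*(1 + 108) - 66 = -33*109 - 66 = -3597 - 66 = -3663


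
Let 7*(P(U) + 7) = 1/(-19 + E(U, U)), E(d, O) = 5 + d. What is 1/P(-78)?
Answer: -644/4509 ≈ -0.14283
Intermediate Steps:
P(U) = -7 + 1/(7*(-14 + U)) (P(U) = -7 + 1/(7*(-19 + (5 + U))) = -7 + 1/(7*(-14 + U)))
1/P(-78) = 1/((687 - 49*(-78))/(7*(-14 - 78))) = 1/((⅐)*(687 + 3822)/(-92)) = 1/((⅐)*(-1/92)*4509) = 1/(-4509/644) = -644/4509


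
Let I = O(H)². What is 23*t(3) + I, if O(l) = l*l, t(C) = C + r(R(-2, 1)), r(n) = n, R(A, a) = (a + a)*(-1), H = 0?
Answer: 23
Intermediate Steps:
R(A, a) = -2*a (R(A, a) = (2*a)*(-1) = -2*a)
t(C) = -2 + C (t(C) = C - 2*1 = C - 2 = -2 + C)
O(l) = l²
I = 0 (I = (0²)² = 0² = 0)
23*t(3) + I = 23*(-2 + 3) + 0 = 23*1 + 0 = 23 + 0 = 23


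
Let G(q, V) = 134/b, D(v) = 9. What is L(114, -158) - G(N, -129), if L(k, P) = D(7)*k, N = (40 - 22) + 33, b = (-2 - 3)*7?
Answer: 36044/35 ≈ 1029.8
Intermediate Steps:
b = -35 (b = -5*7 = -35)
N = 51 (N = 18 + 33 = 51)
G(q, V) = -134/35 (G(q, V) = 134/(-35) = 134*(-1/35) = -134/35)
L(k, P) = 9*k
L(114, -158) - G(N, -129) = 9*114 - 1*(-134/35) = 1026 + 134/35 = 36044/35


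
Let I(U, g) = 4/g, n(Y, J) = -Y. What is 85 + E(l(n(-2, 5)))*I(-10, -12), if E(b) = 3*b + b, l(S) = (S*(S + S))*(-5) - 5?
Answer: 145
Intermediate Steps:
l(S) = -5 - 10*S² (l(S) = (S*(2*S))*(-5) - 5 = (2*S²)*(-5) - 5 = -10*S² - 5 = -5 - 10*S²)
E(b) = 4*b
85 + E(l(n(-2, 5)))*I(-10, -12) = 85 + (4*(-5 - 10*(-1*(-2))²))*(4/(-12)) = 85 + (4*(-5 - 10*2²))*(4*(-1/12)) = 85 + (4*(-5 - 10*4))*(-⅓) = 85 + (4*(-5 - 40))*(-⅓) = 85 + (4*(-45))*(-⅓) = 85 - 180*(-⅓) = 85 + 60 = 145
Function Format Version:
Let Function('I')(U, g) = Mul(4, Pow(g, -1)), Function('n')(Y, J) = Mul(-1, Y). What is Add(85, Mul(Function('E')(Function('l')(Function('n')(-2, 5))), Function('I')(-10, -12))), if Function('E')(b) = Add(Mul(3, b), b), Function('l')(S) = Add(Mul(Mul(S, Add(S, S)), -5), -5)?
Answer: 145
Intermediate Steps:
Function('l')(S) = Add(-5, Mul(-10, Pow(S, 2))) (Function('l')(S) = Add(Mul(Mul(S, Mul(2, S)), -5), -5) = Add(Mul(Mul(2, Pow(S, 2)), -5), -5) = Add(Mul(-10, Pow(S, 2)), -5) = Add(-5, Mul(-10, Pow(S, 2))))
Function('E')(b) = Mul(4, b)
Add(85, Mul(Function('E')(Function('l')(Function('n')(-2, 5))), Function('I')(-10, -12))) = Add(85, Mul(Mul(4, Add(-5, Mul(-10, Pow(Mul(-1, -2), 2)))), Mul(4, Pow(-12, -1)))) = Add(85, Mul(Mul(4, Add(-5, Mul(-10, Pow(2, 2)))), Mul(4, Rational(-1, 12)))) = Add(85, Mul(Mul(4, Add(-5, Mul(-10, 4))), Rational(-1, 3))) = Add(85, Mul(Mul(4, Add(-5, -40)), Rational(-1, 3))) = Add(85, Mul(Mul(4, -45), Rational(-1, 3))) = Add(85, Mul(-180, Rational(-1, 3))) = Add(85, 60) = 145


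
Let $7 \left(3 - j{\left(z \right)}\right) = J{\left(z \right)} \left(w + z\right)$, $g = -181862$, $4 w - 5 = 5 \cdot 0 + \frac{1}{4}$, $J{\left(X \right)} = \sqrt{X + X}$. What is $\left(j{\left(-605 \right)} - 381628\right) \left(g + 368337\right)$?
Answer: $-71163521875 + \frac{19812782275 i \sqrt{10}}{112} \approx -7.1164 \cdot 10^{10} + 5.5941 \cdot 10^{8} i$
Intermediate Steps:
$J{\left(X \right)} = \sqrt{2} \sqrt{X}$ ($J{\left(X \right)} = \sqrt{2 X} = \sqrt{2} \sqrt{X}$)
$w = \frac{21}{16}$ ($w = \frac{5}{4} + \frac{5 \cdot 0 + \frac{1}{4}}{4} = \frac{5}{4} + \frac{0 + \frac{1}{4}}{4} = \frac{5}{4} + \frac{1}{4} \cdot \frac{1}{4} = \frac{5}{4} + \frac{1}{16} = \frac{21}{16} \approx 1.3125$)
$j{\left(z \right)} = 3 - \frac{\sqrt{2} \sqrt{z} \left(\frac{21}{16} + z\right)}{7}$
$\left(j{\left(-605 \right)} - 381628\right) \left(g + 368337\right) = \left(\left(3 - \frac{3 \sqrt{2} \sqrt{-605}}{16} - \frac{\sqrt{2} \left(-605\right)^{\frac{3}{2}}}{7}\right) - 381628\right) \left(-181862 + 368337\right) = \left(\left(3 - \frac{3 \sqrt{2} \cdot 11 i \sqrt{5}}{16} - \frac{\sqrt{2} \left(- 6655 i \sqrt{5}\right)}{7}\right) - 381628\right) 186475 = \left(\left(3 - \frac{33 i \sqrt{10}}{16} + \frac{6655 i \sqrt{10}}{7}\right) - 381628\right) 186475 = \left(\left(3 + \frac{106249 i \sqrt{10}}{112}\right) - 381628\right) 186475 = \left(-381625 + \frac{106249 i \sqrt{10}}{112}\right) 186475 = -71163521875 + \frac{19812782275 i \sqrt{10}}{112}$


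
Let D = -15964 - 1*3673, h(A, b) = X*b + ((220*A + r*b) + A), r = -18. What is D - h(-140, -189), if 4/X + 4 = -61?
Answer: 512809/65 ≈ 7889.4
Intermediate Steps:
X = -4/65 (X = 4/(-4 - 61) = 4/(-65) = 4*(-1/65) = -4/65 ≈ -0.061538)
h(A, b) = 221*A - 1174*b/65 (h(A, b) = -4*b/65 + ((220*A - 18*b) + A) = -4*b/65 + ((-18*b + 220*A) + A) = -4*b/65 + (-18*b + 221*A) = 221*A - 1174*b/65)
D = -19637 (D = -15964 - 3673 = -19637)
D - h(-140, -189) = -19637 - (221*(-140) - 1174/65*(-189)) = -19637 - (-30940 + 221886/65) = -19637 - 1*(-1789214/65) = -19637 + 1789214/65 = 512809/65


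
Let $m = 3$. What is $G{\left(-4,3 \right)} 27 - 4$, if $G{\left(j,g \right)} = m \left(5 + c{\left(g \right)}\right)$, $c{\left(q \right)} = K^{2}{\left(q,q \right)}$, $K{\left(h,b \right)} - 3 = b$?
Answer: $3317$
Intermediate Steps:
$K{\left(h,b \right)} = 3 + b$
$c{\left(q \right)} = \left(3 + q\right)^{2}$
$G{\left(j,g \right)} = 15 + 3 \left(3 + g\right)^{2}$ ($G{\left(j,g \right)} = 3 \left(5 + \left(3 + g\right)^{2}\right) = 15 + 3 \left(3 + g\right)^{2}$)
$G{\left(-4,3 \right)} 27 - 4 = \left(15 + 3 \left(3 + 3\right)^{2}\right) 27 - 4 = \left(15 + 3 \cdot 6^{2}\right) 27 - 4 = \left(15 + 3 \cdot 36\right) 27 - 4 = \left(15 + 108\right) 27 - 4 = 123 \cdot 27 - 4 = 3321 - 4 = 3317$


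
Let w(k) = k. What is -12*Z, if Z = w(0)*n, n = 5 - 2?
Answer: 0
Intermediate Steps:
n = 3
Z = 0 (Z = 0*3 = 0)
-12*Z = -12*0 = 0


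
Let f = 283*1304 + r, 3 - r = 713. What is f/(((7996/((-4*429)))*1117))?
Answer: -158010138/2232883 ≈ -70.765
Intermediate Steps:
r = -710 (r = 3 - 1*713 = 3 - 713 = -710)
f = 368322 (f = 283*1304 - 710 = 369032 - 710 = 368322)
f/(((7996/((-4*429)))*1117)) = 368322/(((7996/((-4*429)))*1117)) = 368322/(((7996/(-1716))*1117)) = 368322/(((7996*(-1/1716))*1117)) = 368322/((-1999/429*1117)) = 368322/(-2232883/429) = 368322*(-429/2232883) = -158010138/2232883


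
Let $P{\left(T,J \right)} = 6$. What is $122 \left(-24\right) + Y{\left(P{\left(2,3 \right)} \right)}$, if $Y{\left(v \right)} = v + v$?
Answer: $-2916$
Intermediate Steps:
$Y{\left(v \right)} = 2 v$
$122 \left(-24\right) + Y{\left(P{\left(2,3 \right)} \right)} = 122 \left(-24\right) + 2 \cdot 6 = -2928 + 12 = -2916$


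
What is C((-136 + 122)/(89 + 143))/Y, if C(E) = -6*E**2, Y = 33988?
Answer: -147/228671264 ≈ -6.4284e-7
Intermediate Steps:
C((-136 + 122)/(89 + 143))/Y = -6*(-136 + 122)**2/(89 + 143)**2/33988 = -6*(-14/232)**2*(1/33988) = -6*(-14*1/232)**2*(1/33988) = -6*(-7/116)**2*(1/33988) = -6*49/13456*(1/33988) = -147/6728*1/33988 = -147/228671264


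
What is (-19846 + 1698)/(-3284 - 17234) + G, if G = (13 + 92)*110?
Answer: 118500524/10259 ≈ 11551.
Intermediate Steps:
G = 11550 (G = 105*110 = 11550)
(-19846 + 1698)/(-3284 - 17234) + G = (-19846 + 1698)/(-3284 - 17234) + 11550 = -18148/(-20518) + 11550 = -18148*(-1/20518) + 11550 = 9074/10259 + 11550 = 118500524/10259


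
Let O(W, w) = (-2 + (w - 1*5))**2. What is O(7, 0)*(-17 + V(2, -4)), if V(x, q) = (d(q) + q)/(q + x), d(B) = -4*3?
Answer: -441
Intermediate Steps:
d(B) = -12
O(W, w) = (-7 + w)**2 (O(W, w) = (-2 + (w - 5))**2 = (-2 + (-5 + w))**2 = (-7 + w)**2)
V(x, q) = (-12 + q)/(q + x)
O(7, 0)*(-17 + V(2, -4)) = (-7 + 0)**2*(-17 + (-12 - 4)/(-4 + 2)) = (-7)**2*(-17 - 16/(-2)) = 49*(-17 - 1/2*(-16)) = 49*(-17 + 8) = 49*(-9) = -441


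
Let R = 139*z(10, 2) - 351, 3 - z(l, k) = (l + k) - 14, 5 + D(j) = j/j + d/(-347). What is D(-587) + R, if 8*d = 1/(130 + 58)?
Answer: 177441919/521888 ≈ 340.00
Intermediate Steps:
d = 1/1504 (d = 1/(8*(130 + 58)) = (⅛)/188 = (⅛)*(1/188) = 1/1504 ≈ 0.00066489)
D(j) = -2087553/521888 (D(j) = -5 + (j/j + (1/1504)/(-347)) = -5 + (1 + (1/1504)*(-1/347)) = -5 + (1 - 1/521888) = -5 + 521887/521888 = -2087553/521888)
z(l, k) = 17 - k - l (z(l, k) = 3 - ((l + k) - 14) = 3 - ((k + l) - 14) = 3 - (-14 + k + l) = 3 + (14 - k - l) = 17 - k - l)
R = 344 (R = 139*(17 - 1*2 - 1*10) - 351 = 139*(17 - 2 - 10) - 351 = 139*5 - 351 = 695 - 351 = 344)
D(-587) + R = -2087553/521888 + 344 = 177441919/521888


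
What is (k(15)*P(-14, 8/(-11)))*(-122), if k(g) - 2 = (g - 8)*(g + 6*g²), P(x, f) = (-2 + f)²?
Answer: -1049358600/121 ≈ -8.6724e+6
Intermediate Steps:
k(g) = 2 + (-8 + g)*(g + 6*g²) (k(g) = 2 + (g - 8)*(g + 6*g²) = 2 + (-8 + g)*(g + 6*g²))
(k(15)*P(-14, 8/(-11)))*(-122) = ((2 - 47*15² - 8*15 + 6*15³)*(-2 + 8/(-11))²)*(-122) = ((2 - 47*225 - 120 + 6*3375)*(-2 + 8*(-1/11))²)*(-122) = ((2 - 10575 - 120 + 20250)*(-2 - 8/11)²)*(-122) = (9557*(-30/11)²)*(-122) = (9557*(900/121))*(-122) = (8601300/121)*(-122) = -1049358600/121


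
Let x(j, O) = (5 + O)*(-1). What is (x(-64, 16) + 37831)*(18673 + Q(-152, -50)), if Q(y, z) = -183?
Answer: 699106900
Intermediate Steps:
x(j, O) = -5 - O
(x(-64, 16) + 37831)*(18673 + Q(-152, -50)) = ((-5 - 1*16) + 37831)*(18673 - 183) = ((-5 - 16) + 37831)*18490 = (-21 + 37831)*18490 = 37810*18490 = 699106900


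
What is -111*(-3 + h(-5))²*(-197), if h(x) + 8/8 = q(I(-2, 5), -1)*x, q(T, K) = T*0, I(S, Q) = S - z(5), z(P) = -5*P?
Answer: 349872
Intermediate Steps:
I(S, Q) = 25 + S (I(S, Q) = S - (-5)*5 = S - 1*(-25) = S + 25 = 25 + S)
q(T, K) = 0
h(x) = -1 (h(x) = -1 + 0*x = -1 + 0 = -1)
-111*(-3 + h(-5))²*(-197) = -111*(-3 - 1)²*(-197) = -111*(-4)²*(-197) = -111*16*(-197) = -1776*(-197) = 349872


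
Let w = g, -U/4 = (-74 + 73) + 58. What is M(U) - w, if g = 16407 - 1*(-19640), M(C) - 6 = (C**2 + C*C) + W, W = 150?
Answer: 68077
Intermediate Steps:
U = -228 (U = -4*((-74 + 73) + 58) = -4*(-1 + 58) = -4*57 = -228)
M(C) = 156 + 2*C**2 (M(C) = 6 + ((C**2 + C*C) + 150) = 6 + ((C**2 + C**2) + 150) = 6 + (2*C**2 + 150) = 6 + (150 + 2*C**2) = 156 + 2*C**2)
g = 36047 (g = 16407 + 19640 = 36047)
w = 36047
M(U) - w = (156 + 2*(-228)**2) - 1*36047 = (156 + 2*51984) - 36047 = (156 + 103968) - 36047 = 104124 - 36047 = 68077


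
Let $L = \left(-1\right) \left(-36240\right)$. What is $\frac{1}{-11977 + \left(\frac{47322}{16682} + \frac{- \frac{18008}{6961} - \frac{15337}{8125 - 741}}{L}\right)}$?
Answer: $- \frac{5179029410222720}{62014544507080393583} \approx -8.3513 \cdot 10^{-5}$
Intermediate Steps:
$L = 36240$
$\frac{1}{-11977 + \left(\frac{47322}{16682} + \frac{- \frac{18008}{6961} - \frac{15337}{8125 - 741}}{L}\right)} = \frac{1}{-11977 + \left(\frac{47322}{16682} + \frac{- \frac{18008}{6961} - \frac{15337}{8125 - 741}}{36240}\right)} = \frac{1}{-11977 + \left(47322 \cdot \frac{1}{16682} + \left(\left(-18008\right) \frac{1}{6961} - \frac{15337}{7384}\right) \frac{1}{36240}\right)} = \frac{1}{-11977 + \left(\frac{23661}{8341} + \left(- \frac{18008}{6961} - \frac{15337}{7384}\right) \frac{1}{36240}\right)} = \frac{1}{-11977 + \left(\frac{23661}{8341} - \frac{79910643}{620912289920}\right)} = \frac{1}{-11977 + \frac{14690739157123857}{5179029410222720}} = \frac{1}{- \frac{62014544507080393583}{5179029410222720}} = - \frac{5179029410222720}{62014544507080393583}$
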